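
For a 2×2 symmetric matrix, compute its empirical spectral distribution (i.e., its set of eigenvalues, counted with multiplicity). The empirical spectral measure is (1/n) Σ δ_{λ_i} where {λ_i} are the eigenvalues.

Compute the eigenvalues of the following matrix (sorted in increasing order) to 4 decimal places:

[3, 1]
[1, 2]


Since M is real symmetric, both eigenvalues are real; they are the roots of det(λI − M) = λ² − (tr M) λ + det M.
tr M = 3 + 2 = 5.
det M = 3·2 − 1² = 6 − 1 = 5.
Characteristic polynomial: λ² − 5λ + 5 = 0.
Discriminant Δ = (tr M)² − 4·det M = 25 − 20 = 5; √Δ = 2.236068.
λ = (tr M ± √Δ)/2 = (5 ± 2.236068)/2, giving (tr M − √Δ)/2 = 1.3820 and (tr M + √Δ)/2 = 3.6180.

Eigenvalues sorted in increasing order: [1.3820, 3.6180].


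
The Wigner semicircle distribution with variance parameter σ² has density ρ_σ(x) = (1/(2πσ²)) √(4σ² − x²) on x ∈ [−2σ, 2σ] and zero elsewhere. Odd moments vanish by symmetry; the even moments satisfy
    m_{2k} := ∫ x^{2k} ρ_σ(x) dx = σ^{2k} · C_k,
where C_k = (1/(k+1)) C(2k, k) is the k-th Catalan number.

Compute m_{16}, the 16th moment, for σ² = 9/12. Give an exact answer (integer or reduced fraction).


By the scaled semicircle moment identity, m_{2k} = σ^{2k} · C_k with k = 8.
C_8 = (1/(k+1)) · C(2k, k) = (1/9) · C(16, 8) = (1/9) · 12870 = 1430.
σ^{2k} = (σ²)^k = (9/12)^8 = 6561/65536.

Therefore m_{16} = σ^{16} · C_8 = (6561/65536) · 1430 = 4691115/32768.


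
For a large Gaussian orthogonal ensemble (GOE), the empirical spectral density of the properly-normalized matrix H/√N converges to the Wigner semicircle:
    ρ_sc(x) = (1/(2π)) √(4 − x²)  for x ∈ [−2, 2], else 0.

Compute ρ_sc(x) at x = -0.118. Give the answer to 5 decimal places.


ρ_sc(x) = (1/(2π)) √(4 − x²). With x = -0.118:
  4 − x² = 4 − (-0.118)² = 4 − 0.013924 = 3.986076.
  √(4 − x²) = 1.996516.
  1/(2π) = 0.159155.
  ρ_sc(-0.118) = 0.159155 · 1.996516 = 0.317755.

Rounded to 5 decimal places: ρ_sc(-0.118) ≈ 0.31776.


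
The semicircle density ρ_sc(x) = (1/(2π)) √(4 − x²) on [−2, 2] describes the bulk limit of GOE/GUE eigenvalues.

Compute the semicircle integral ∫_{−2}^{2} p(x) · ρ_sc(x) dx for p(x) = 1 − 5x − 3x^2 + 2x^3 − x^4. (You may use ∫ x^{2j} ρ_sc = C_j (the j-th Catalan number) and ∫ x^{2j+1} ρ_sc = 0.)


Write p(x) = Σ a_i x^i, split into monomials and integrate each against ρ_sc separately.
Using ∫ x^{2j} ρ_sc = C_j = (1/(j+1)) C(2j, j) (Catalan numbers) and ∫ x^{2j+1} ρ_sc = 0 (odd monomials vanish by symmetry):
  i = 0 (even): a_0 · C_{0} = 1 · 1 = 1
  i = 1 (odd): ∫ x^1 ρ_sc = 0 (vanishes)
  i = 2 (even): a_2 · C_{1} = -3 · 1 = -3
  i = 3 (odd): ∫ x^3 ρ_sc = 0 (vanishes)
  i = 4 (even): a_4 · C_{2} = -1 · 2 = -2

Summing the contributions: ∫_{−2}^{2} p(x) ρ_sc(x) dx = 1 + (-3) + (-2) = -4.


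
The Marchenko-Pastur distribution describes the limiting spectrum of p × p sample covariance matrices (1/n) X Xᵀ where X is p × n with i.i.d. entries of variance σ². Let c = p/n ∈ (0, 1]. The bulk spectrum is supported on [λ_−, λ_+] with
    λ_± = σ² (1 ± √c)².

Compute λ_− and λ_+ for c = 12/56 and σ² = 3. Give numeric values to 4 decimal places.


c = 12/56 = 0.214286; √c = 0.462910.
λ_− = σ² (1 − √c)² = 3 · (1 − 0.462910)² = 3 · (0.537090)² = 0.865397.
λ_+ = σ² (1 + √c)² = 3 · (1 + 0.462910)² = 3 · (1.462910)² = 6.420317.

Rounded to 4 decimal places: λ_− ≈ 0.8654, λ_+ ≈ 6.4203.


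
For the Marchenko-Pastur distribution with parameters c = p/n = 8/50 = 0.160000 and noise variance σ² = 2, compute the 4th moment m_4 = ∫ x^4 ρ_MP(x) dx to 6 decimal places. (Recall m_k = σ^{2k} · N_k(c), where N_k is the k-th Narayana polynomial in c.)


E[X⁴] = σ⁸ (1 + 6c + 6c² + c³) (fourth MP moment). With σ² = 2 (so σ⁸ = 16) and c = 8/50 = 0.160000: E[X⁴] = 16 · (1 + 6·0.160000 + 6·(0.160000)² + (0.160000)³) = 16 · 2.117696.

So E[X^4] = 33.883136.


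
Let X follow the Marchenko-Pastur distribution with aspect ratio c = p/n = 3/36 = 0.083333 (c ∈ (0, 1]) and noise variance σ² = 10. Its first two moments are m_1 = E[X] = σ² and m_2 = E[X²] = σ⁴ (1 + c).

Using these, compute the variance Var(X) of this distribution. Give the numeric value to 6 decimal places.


m_1 = E[X] = σ² = 10, so m_1² = 100.
m_2 = E[X²] = σ⁴ (1 + c) = 100 · (1 + 0.083333) = 100 · 1.083333 = 108.333333.
(Note m_2 − m_1² simplifies to c · σ⁴ = 0.083333 · 100.)

Var(X) = m_2 − m_1² = 108.333333 − 100 = 8.333333.


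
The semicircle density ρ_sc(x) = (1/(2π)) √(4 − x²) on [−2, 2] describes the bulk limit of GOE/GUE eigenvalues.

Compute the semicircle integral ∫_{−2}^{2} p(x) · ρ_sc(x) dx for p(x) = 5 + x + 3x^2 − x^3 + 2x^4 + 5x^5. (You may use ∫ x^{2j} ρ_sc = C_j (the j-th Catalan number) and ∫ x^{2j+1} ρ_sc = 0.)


Write p(x) = Σ a_i x^i, split into monomials and integrate each against ρ_sc separately.
Using ∫ x^{2j} ρ_sc = C_j = (1/(j+1)) C(2j, j) (Catalan numbers) and ∫ x^{2j+1} ρ_sc = 0 (odd monomials vanish by symmetry):
  i = 0 (even): a_0 · C_{0} = 5 · 1 = 5
  i = 1 (odd): ∫ x^1 ρ_sc = 0 (vanishes)
  i = 2 (even): a_2 · C_{1} = 3 · 1 = 3
  i = 3 (odd): ∫ x^3 ρ_sc = 0 (vanishes)
  i = 4 (even): a_4 · C_{2} = 2 · 2 = 4
  i = 5 (odd): ∫ x^5 ρ_sc = 0 (vanishes)

Summing the contributions: ∫_{−2}^{2} p(x) ρ_sc(x) dx = 5 + 3 + 4 = 12.


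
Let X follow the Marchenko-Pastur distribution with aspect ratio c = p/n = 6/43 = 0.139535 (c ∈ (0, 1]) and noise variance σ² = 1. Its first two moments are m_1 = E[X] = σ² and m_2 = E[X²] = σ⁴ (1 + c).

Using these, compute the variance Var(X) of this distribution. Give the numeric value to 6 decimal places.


m_1 = E[X] = σ² = 1, so m_1² = 1.
m_2 = E[X²] = σ⁴ (1 + c) = 1 · (1 + 0.139535) = 1 · 1.139535 = 1.139535.
(Note m_2 − m_1² simplifies to c · σ⁴ = 0.139535 · 1.)

Var(X) = m_2 − m_1² = 1.139535 − 1 = 0.139535.


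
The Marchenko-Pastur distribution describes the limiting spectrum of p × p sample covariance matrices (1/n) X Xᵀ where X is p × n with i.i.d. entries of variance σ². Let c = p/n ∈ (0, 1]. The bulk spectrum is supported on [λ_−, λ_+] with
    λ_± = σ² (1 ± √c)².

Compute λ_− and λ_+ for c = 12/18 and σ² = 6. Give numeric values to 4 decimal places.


c = 12/18 = 0.666667; √c = 0.816497.
λ_− = σ² (1 − √c)² = 6 · (1 − 0.816497)² = 6 · (0.183503)² = 0.202041.
λ_+ = σ² (1 + √c)² = 6 · (1 + 0.816497)² = 6 · (1.816497)² = 19.797959.

Rounded to 4 decimal places: λ_− ≈ 0.2020, λ_+ ≈ 19.7980.


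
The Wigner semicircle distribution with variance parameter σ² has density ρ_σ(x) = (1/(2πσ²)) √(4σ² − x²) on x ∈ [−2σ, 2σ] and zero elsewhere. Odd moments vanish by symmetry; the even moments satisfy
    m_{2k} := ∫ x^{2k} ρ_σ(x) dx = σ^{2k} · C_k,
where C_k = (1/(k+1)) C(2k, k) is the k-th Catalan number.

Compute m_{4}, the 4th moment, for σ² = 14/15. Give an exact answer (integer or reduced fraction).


By the scaled semicircle moment identity, m_{2k} = σ^{2k} · C_k with k = 2.
C_2 = (1/(k+1)) · C(2k, k) = (1/3) · C(4, 2) = (1/3) · 6 = 2.
σ^{2k} = (σ²)^k = (14/15)^2 = 196/225.

Therefore m_{4} = σ^{4} · C_2 = (196/225) · 2 = 392/225.


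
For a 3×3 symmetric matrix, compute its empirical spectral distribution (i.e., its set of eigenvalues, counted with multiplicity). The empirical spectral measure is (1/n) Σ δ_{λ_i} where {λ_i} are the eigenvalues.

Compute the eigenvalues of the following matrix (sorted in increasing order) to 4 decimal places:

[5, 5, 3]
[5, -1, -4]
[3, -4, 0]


Since M is real symmetric, all three eigenvalues are real; they are the roots of det(λI − M) = λ³ − (tr M) λ² + s λ − det M, where s is the sum of the principal 2×2 minors.
tr M = 5 + (-1) + 0 = 4.
s = (5·(-1) − 5²) + (5·0 − 3²) + ((-1)·0 − (-4)²) = -30 + (-9) + (-16) = -55.
det M (expand along row 1) = 5·(-16) − 5·12 + 3·(-17) = -191.
Characteristic polynomial: λ³ − 4λ² − 55λ + 191 = 0.
Substitute λ = y + (tr M)/3 = y + 1.333333 to remove the quadratic term: y³ + p·y + q = 0 with p = s − (tr M)²/3 = -60.333333 and q = −2(tr M)³/27 + (tr M)·s/3 − det M = 112.925926.
Three real roots ⇒ use the trigonometric (Viète) form: r = 2√(−p/3) = 8.969083, φ = arccos(3q/(p·r)) = arccos(-0.626051) = 2.247275 rad.
y_k = r·cos(φ/3 − 2πk/3) for k = 0, 1, 2 gives y = 6.568129, 2.005368, -8.573497.
λ_k = y_k + 1.333333 gives λ = 7.9015, 3.3387, -7.2402 (check: the sum is 4.0000 = tr M).

Eigenvalues sorted in increasing order: [-7.2402, 3.3387, 7.9015].


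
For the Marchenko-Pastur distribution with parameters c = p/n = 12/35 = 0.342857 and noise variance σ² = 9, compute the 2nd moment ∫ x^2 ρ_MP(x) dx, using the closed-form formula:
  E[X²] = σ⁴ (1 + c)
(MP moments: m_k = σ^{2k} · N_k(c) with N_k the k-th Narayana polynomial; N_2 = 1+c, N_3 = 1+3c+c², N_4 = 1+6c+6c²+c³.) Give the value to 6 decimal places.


E[X²] = σ⁴ (1 + c) (second MP moment). With σ² = 9 (so σ⁴ = 81) and c = 12/35 = 0.342857: E[X²] = 81 · (1 + 0.342857) = 81 · 1.342857.

So E[X^2] = 108.771429.


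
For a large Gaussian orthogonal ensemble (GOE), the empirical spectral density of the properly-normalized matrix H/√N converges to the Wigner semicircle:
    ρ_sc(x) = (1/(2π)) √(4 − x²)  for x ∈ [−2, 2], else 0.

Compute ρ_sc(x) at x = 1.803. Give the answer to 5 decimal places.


ρ_sc(x) = (1/(2π)) √(4 − x²). With x = 1.803:
  4 − x² = 4 − (1.803)² = 4 − 3.250809 = 0.749191.
  √(4 − x²) = 0.865558.
  1/(2π) = 0.159155.
  ρ_sc(1.803) = 0.159155 · 0.865558 = 0.137758.

Rounded to 5 decimal places: ρ_sc(1.803) ≈ 0.13776.


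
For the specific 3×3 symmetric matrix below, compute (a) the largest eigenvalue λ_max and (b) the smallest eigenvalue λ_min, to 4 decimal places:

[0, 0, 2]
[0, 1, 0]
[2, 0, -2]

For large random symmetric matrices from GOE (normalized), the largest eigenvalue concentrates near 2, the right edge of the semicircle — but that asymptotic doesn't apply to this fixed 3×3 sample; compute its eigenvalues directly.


Since M is real symmetric, all three eigenvalues are real; they are the roots of det(λI − M) = λ³ − (tr M) λ² + s λ − det M, where s is the sum of the principal 2×2 minors.
tr M = 0 + 1 + (-2) = -1.
s = (0·1 − 0²) + (0·(-2) − 2²) + (1·(-2) − 0²) = 0 + (-4) + (-2) = -6.
det M (expand along row 1) = 0·(-2) − 0·0 + 2·(-2) = -4.
Characteristic polynomial: λ³ + λ² − 6λ + 4 = 0.
Substitute λ = y + (tr M)/3 = y − 0.333333 to remove the quadratic term: y³ + p·y + q = 0 with p = s − (tr M)²/3 = -6.333333 and q = −2(tr M)³/27 + (tr M)·s/3 − det M = 6.074074.
Three real roots ⇒ use the trigonometric (Viète) form: r = 2√(−p/3) = 2.905933, φ = arccos(3q/(p·r)) = arccos(-0.990110) = 3.000835 rad.
y_k = r·cos(φ/3 − 2πk/3) for k = 0, 1, 2 gives y = 1.569401, 1.333333, -2.902735.
λ_k = y_k − 0.333333 gives λ = 1.2361, 1.0000, -3.2361 (check: the sum is -1.0000 = tr M).

Hence λ_max = 1.2361 and λ_min = -3.2361.


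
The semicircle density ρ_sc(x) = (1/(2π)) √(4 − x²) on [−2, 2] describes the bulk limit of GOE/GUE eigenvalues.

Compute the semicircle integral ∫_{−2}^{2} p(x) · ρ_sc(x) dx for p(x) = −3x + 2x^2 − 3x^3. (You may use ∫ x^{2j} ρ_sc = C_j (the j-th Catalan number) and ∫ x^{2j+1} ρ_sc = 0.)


Write p(x) = Σ a_i x^i, split into monomials and integrate each against ρ_sc separately.
Using ∫ x^{2j} ρ_sc = C_j = (1/(j+1)) C(2j, j) (Catalan numbers) and ∫ x^{2j+1} ρ_sc = 0 (odd monomials vanish by symmetry):
  i = 1 (odd): ∫ x^1 ρ_sc = 0 (vanishes)
  i = 2 (even): a_2 · C_{1} = 2 · 1 = 2
  i = 3 (odd): ∫ x^3 ρ_sc = 0 (vanishes)

Summing the contributions: ∫_{−2}^{2} p(x) ρ_sc(x) dx = 2.


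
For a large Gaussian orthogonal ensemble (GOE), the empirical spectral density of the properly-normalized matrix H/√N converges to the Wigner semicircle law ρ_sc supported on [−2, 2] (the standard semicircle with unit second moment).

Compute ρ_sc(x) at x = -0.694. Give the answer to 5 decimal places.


ρ_sc(x) = (1/(2π)) √(4 − x²). With x = -0.694:
  4 − x² = 4 − (-0.694)² = 4 − 0.481636 = 3.518364.
  √(4 − x²) = 1.875730.
  1/(2π) = 0.159155.
  ρ_sc(-0.694) = 0.159155 · 1.875730 = 0.298532.

Rounded to 5 decimal places: ρ_sc(-0.694) ≈ 0.29853.


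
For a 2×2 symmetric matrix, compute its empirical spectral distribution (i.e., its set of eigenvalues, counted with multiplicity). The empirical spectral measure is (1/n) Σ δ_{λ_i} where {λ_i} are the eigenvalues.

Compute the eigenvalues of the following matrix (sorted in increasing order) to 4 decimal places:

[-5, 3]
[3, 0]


Since M is real symmetric, both eigenvalues are real; they are the roots of det(λI − M) = λ² − (tr M) λ + det M.
tr M = -5 + 0 = -5.
det M = (-5)·0 − 3² = 0 − 9 = -9.
Characteristic polynomial: λ² + 5λ − 9 = 0.
Discriminant Δ = (tr M)² − 4·det M = 25 − (-36) = 61; √Δ = 7.810250.
λ = (tr M ± √Δ)/2 = (-5 ± 7.810250)/2, giving (tr M − √Δ)/2 = -6.4051 and (tr M + √Δ)/2 = 1.4051.

Eigenvalues sorted in increasing order: [-6.4051, 1.4051].


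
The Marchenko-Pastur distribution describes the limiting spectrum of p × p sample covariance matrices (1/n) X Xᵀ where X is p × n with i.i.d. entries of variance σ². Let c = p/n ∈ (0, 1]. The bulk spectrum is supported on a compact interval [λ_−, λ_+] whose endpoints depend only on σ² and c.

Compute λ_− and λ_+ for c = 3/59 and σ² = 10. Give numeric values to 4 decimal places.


c = 3/59 = 0.050847; √c = 0.225494.
λ_− = σ² (1 − √c)² = 10 · (1 − 0.225494)² = 10 · (0.774506)² = 5.998598.
λ_+ = σ² (1 + √c)² = 10 · (1 + 0.225494)² = 10 · (1.225494)² = 15.018351.

Rounded to 4 decimal places: λ_− ≈ 5.9986, λ_+ ≈ 15.0184.


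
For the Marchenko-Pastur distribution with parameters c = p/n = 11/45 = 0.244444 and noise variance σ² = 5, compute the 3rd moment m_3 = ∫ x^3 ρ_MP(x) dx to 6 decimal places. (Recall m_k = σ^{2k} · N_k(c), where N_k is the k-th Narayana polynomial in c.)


E[X³] = σ⁶ (1 + 3c + c²) (third MP moment). With σ² = 5 (so σ⁶ = 125) and c = 11/45 = 0.244444: E[X³] = 125 · (1 + 3·0.244444 + (0.244444)²) = 125 · 1.793086.

So E[X^3] = 224.135802.


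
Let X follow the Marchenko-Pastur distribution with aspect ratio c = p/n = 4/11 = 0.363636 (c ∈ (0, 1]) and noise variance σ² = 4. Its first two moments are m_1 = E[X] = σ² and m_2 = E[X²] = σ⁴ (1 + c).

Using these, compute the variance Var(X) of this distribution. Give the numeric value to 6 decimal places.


m_1 = E[X] = σ² = 4, so m_1² = 16.
m_2 = E[X²] = σ⁴ (1 + c) = 16 · (1 + 0.363636) = 16 · 1.363636 = 21.818182.
(Note m_2 − m_1² simplifies to c · σ⁴ = 0.363636 · 16.)

Var(X) = m_2 − m_1² = 21.818182 − 16 = 5.818182.


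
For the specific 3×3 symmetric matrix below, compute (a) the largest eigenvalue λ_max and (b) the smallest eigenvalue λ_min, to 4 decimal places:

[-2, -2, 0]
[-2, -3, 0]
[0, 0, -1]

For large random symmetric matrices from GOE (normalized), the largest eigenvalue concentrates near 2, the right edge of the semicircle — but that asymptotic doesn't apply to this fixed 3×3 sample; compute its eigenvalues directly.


Since M is real symmetric, all three eigenvalues are real; they are the roots of det(λI − M) = λ³ − (tr M) λ² + s λ − det M, where s is the sum of the principal 2×2 minors.
tr M = -2 + (-3) + (-1) = -6.
s = ((-2)·(-3) − (-2)²) + ((-2)·(-1) − 0²) + ((-3)·(-1) − 0²) = 2 + 2 + 3 = 7.
det M (expand along row 1) = (-2)·3 − (-2)·2 + 0·0 = -2.
Characteristic polynomial: λ³ + 6λ² + 7λ + 2 = 0.
Substitute λ = y + (tr M)/3 = y − 2.000000 to remove the quadratic term: y³ + p·y + q = 0 with p = s − (tr M)²/3 = -5.000000 and q = −2(tr M)³/27 + (tr M)·s/3 − det M = 4.000000.
Three real roots ⇒ use the trigonometric (Viète) form: r = 2√(−p/3) = 2.581989, φ = arccos(3q/(p·r)) = arccos(-0.929516) = 2.763895 rad.
y_k = r·cos(φ/3 − 2πk/3) for k = 0, 1, 2 gives y = 1.561553, 1.000000, -2.561553.
λ_k = y_k − 2.000000 gives λ = -0.4384, -1.0000, -4.5616 (check: the sum is -6.0000 = tr M).

Hence λ_max = -0.4384 and λ_min = -4.5616.


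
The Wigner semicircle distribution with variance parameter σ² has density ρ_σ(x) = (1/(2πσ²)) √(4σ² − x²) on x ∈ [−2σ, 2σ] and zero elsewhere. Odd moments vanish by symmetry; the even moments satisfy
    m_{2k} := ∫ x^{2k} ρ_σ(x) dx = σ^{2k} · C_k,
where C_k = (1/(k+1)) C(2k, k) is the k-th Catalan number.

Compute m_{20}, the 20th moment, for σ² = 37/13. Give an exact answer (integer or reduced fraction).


By the scaled semicircle moment identity, m_{2k} = σ^{2k} · C_k with k = 10.
C_10 = (1/(k+1)) · C(2k, k) = (1/11) · C(20, 10) = (1/11) · 184756 = 16796.
σ^{2k} = (σ²)^k = (37/13)^10 = 4808584372417849/137858491849.

Therefore m_{20} = σ^{20} · C_10 = (4808584372417849/137858491849) · 16796 = 6212691009163860908/10604499373.


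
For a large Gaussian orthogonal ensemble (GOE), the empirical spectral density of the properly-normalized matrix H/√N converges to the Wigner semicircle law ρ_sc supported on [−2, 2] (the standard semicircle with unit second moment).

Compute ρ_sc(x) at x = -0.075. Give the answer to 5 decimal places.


ρ_sc(x) = (1/(2π)) √(4 − x²). With x = -0.075:
  4 − x² = 4 − (-0.075)² = 4 − 0.005625 = 3.994375.
  √(4 − x²) = 1.998593.
  1/(2π) = 0.159155.
  ρ_sc(-0.075) = 0.159155 · 1.998593 = 0.318086.

Rounded to 5 decimal places: ρ_sc(-0.075) ≈ 0.31809.


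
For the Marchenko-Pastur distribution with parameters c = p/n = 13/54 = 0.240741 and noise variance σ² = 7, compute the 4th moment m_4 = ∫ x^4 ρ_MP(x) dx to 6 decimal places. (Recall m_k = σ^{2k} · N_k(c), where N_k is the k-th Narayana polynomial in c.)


E[X⁴] = σ⁸ (1 + 6c + 6c² + c³) (fourth MP moment). With σ² = 7 (so σ⁸ = 2401) and c = 13/54 = 0.240741: E[X⁴] = 2401 · (1 + 6·0.240741 + 6·(0.240741)² + (0.240741)³) = 2401 · 2.806133.

So E[X^4] = 6737.526450.


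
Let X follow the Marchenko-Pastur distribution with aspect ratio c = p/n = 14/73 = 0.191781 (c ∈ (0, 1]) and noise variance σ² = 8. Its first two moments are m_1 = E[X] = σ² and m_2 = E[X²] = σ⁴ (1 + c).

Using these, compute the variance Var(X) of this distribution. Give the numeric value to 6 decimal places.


m_1 = E[X] = σ² = 8, so m_1² = 64.
m_2 = E[X²] = σ⁴ (1 + c) = 64 · (1 + 0.191781) = 64 · 1.191781 = 76.273973.
(Note m_2 − m_1² simplifies to c · σ⁴ = 0.191781 · 64.)

Var(X) = m_2 − m_1² = 76.273973 − 64 = 12.273973.


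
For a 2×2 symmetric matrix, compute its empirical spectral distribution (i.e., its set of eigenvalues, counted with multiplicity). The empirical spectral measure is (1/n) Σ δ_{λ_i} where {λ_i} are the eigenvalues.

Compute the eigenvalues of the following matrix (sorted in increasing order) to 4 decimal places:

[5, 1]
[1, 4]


Since M is real symmetric, both eigenvalues are real; they are the roots of det(λI − M) = λ² − (tr M) λ + det M.
tr M = 5 + 4 = 9.
det M = 5·4 − 1² = 20 − 1 = 19.
Characteristic polynomial: λ² − 9λ + 19 = 0.
Discriminant Δ = (tr M)² − 4·det M = 81 − 76 = 5; √Δ = 2.236068.
λ = (tr M ± √Δ)/2 = (9 ± 2.236068)/2, giving (tr M − √Δ)/2 = 3.3820 and (tr M + √Δ)/2 = 5.6180.

Eigenvalues sorted in increasing order: [3.3820, 5.6180].


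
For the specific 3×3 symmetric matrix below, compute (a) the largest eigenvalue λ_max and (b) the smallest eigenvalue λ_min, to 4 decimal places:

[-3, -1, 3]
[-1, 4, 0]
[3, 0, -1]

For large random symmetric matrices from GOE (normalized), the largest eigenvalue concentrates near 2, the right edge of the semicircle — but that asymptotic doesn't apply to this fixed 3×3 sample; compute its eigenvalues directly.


Since M is real symmetric, all three eigenvalues are real; they are the roots of det(λI − M) = λ³ − (tr M) λ² + s λ − det M, where s is the sum of the principal 2×2 minors.
tr M = -3 + 4 + (-1) = 0.
s = ((-3)·4 − (-1)²) + ((-3)·(-1) − 3²) + (4·(-1) − 0²) = -13 + (-6) + (-4) = -23.
det M (expand along row 1) = (-3)·(-4) − (-1)·1 + 3·(-12) = -23.
Characteristic polynomial: λ³ − 23λ + 23 = 0.
Substitute λ = y + (tr M)/3 = y + 0.000000 to remove the quadratic term: y³ + p·y + q = 0 with p = s − (tr M)²/3 = -23.000000 and q = −2(tr M)³/27 + (tr M)·s/3 − det M = 23.000000.
Three real roots ⇒ use the trigonometric (Viète) form: r = 2√(−p/3) = 5.537749, φ = arccos(3q/(p·r)) = arccos(-0.541736) = 2.143298 rad.
y_k = r·cos(φ/3 − 2πk/3) for k = 0, 1, 2 gives y = 4.183576, 1.050387, -5.233964.
λ_k = y_k + 0.000000 gives λ = 4.1836, 1.0504, -5.2340 (check: the sum is 0.0000 = tr M).

Hence λ_max = 4.1836 and λ_min = -5.2340.


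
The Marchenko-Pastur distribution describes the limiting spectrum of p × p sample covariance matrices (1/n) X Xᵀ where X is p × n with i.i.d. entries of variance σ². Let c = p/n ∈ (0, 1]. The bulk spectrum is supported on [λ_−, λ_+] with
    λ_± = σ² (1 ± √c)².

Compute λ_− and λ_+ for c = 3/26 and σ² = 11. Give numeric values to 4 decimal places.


c = 3/26 = 0.115385; √c = 0.339683.
λ_− = σ² (1 − √c)² = 11 · (1 − 0.339683)² = 11 · (0.660317)² = 4.796202.
λ_+ = σ² (1 + √c)² = 11 · (1 + 0.339683)² = 11 · (1.339683)² = 19.742259.

Rounded to 4 decimal places: λ_− ≈ 4.7962, λ_+ ≈ 19.7423.


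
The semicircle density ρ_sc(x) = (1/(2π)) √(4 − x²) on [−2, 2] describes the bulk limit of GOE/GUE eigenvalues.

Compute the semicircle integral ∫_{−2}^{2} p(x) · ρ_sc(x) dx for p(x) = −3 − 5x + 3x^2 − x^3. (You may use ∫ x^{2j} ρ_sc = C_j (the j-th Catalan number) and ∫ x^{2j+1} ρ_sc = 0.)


Write p(x) = Σ a_i x^i, split into monomials and integrate each against ρ_sc separately.
Using ∫ x^{2j} ρ_sc = C_j = (1/(j+1)) C(2j, j) (Catalan numbers) and ∫ x^{2j+1} ρ_sc = 0 (odd monomials vanish by symmetry):
  i = 0 (even): a_0 · C_{0} = -3 · 1 = -3
  i = 1 (odd): ∫ x^1 ρ_sc = 0 (vanishes)
  i = 2 (even): a_2 · C_{1} = 3 · 1 = 3
  i = 3 (odd): ∫ x^3 ρ_sc = 0 (vanishes)

Summing the contributions: ∫_{−2}^{2} p(x) ρ_sc(x) dx = (-3) + 3 = 0.


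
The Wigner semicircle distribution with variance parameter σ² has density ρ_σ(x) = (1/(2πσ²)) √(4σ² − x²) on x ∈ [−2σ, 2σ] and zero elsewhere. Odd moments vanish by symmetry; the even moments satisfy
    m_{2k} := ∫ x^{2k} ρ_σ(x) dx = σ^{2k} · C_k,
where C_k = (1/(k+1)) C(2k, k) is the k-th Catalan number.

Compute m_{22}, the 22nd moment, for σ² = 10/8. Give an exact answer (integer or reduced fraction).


By the scaled semicircle moment identity, m_{2k} = σ^{2k} · C_k with k = 11.
C_11 = (1/(k+1)) · C(2k, k) = (1/12) · C(22, 11) = (1/12) · 705432 = 58786.
σ^{2k} = (σ²)^k = (10/8)^11 = 48828125/4194304.

Therefore m_{22} = σ^{22} · C_11 = (48828125/4194304) · 58786 = 1435205078125/2097152.


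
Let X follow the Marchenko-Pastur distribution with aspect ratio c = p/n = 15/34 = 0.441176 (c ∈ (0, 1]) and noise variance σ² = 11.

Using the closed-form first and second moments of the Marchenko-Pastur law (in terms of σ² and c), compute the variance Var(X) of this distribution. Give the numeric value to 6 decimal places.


Recall the MP moments m_1 = E[X] = σ² and m_2 = E[X²] = σ⁴ (1 + c).
m_1 = E[X] = σ² = 11, so m_1² = 121.
m_2 = E[X²] = σ⁴ (1 + c) = 121 · (1 + 0.441176) = 121 · 1.441176 = 174.382353.
(Note m_2 − m_1² simplifies to c · σ⁴ = 0.441176 · 121.)

Var(X) = m_2 − m_1² = 174.382353 − 121 = 53.382353.


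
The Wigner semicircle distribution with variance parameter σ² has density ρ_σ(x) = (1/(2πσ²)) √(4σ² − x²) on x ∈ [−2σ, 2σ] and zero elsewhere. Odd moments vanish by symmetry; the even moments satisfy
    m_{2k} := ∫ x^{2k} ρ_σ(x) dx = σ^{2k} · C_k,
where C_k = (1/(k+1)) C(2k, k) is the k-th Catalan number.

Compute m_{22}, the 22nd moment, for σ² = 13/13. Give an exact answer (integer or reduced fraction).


By the scaled semicircle moment identity, m_{2k} = σ^{2k} · C_k with k = 11.
C_11 = (1/(k+1)) · C(2k, k) = (1/12) · C(22, 11) = (1/12) · 705432 = 58786.
σ^{2k} = (σ²)^k = (13/13)^11 = 1.

Therefore m_{22} = σ^{22} · C_11 = 1 · 58786 = 58786.


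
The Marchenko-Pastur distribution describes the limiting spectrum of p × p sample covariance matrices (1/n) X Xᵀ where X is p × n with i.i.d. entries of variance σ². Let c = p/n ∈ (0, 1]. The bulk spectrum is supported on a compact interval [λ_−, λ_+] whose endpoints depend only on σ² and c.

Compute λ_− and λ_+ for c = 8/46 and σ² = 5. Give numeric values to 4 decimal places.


c = 8/46 = 0.173913; √c = 0.417029.
λ_− = σ² (1 − √c)² = 5 · (1 − 0.417029)² = 5 · (0.582971)² = 1.699277.
λ_+ = σ² (1 + √c)² = 5 · (1 + 0.417029)² = 5 · (1.417029)² = 10.039853.

Rounded to 4 decimal places: λ_− ≈ 1.6993, λ_+ ≈ 10.0399.


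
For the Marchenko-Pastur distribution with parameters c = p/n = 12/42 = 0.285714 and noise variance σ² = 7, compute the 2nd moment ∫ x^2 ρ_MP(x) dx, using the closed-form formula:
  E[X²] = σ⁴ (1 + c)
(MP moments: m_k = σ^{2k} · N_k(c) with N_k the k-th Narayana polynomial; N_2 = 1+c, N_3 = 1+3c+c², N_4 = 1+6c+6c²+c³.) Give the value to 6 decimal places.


E[X²] = σ⁴ (1 + c) (second MP moment). With σ² = 7 (so σ⁴ = 49) and c = 12/42 = 0.285714: E[X²] = 49 · (1 + 0.285714) = 49 · 1.285714.

So E[X^2] = 63.000000.


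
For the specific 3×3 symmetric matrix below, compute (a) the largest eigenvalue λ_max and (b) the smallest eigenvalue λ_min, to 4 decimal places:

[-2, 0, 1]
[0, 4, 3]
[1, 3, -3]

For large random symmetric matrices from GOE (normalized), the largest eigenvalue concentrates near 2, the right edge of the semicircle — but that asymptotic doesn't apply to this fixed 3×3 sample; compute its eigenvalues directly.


Since M is real symmetric, all three eigenvalues are real; they are the roots of det(λI − M) = λ³ − (tr M) λ² + s λ − det M, where s is the sum of the principal 2×2 minors.
tr M = -2 + 4 + (-3) = -1.
s = ((-2)·4 − 0²) + ((-2)·(-3) − 1²) + (4·(-3) − 3²) = -8 + 5 + (-21) = -24.
det M (expand along row 1) = (-2)·(-21) − 0·(-3) + 1·(-4) = 38.
Characteristic polynomial: λ³ + λ² − 24λ − 38 = 0.
Substitute λ = y + (tr M)/3 = y − 0.333333 to remove the quadratic term: y³ + p·y + q = 0 with p = s − (tr M)²/3 = -24.333333 and q = −2(tr M)³/27 + (tr M)·s/3 − det M = -29.925926.
Three real roots ⇒ use the trigonometric (Viète) form: r = 2√(−p/3) = 5.696002, φ = arccos(3q/(p·r)) = arccos(0.647735) = 0.866189 rad.
y_k = r·cos(φ/3 − 2πk/3) for k = 0, 1, 2 gives y = 5.460224, -1.325549, -4.134675.
λ_k = y_k − 0.333333 gives λ = 5.1269, -1.6589, -4.4680 (check: the sum is -1.0000 = tr M).

Hence λ_max = 5.1269 and λ_min = -4.4680.


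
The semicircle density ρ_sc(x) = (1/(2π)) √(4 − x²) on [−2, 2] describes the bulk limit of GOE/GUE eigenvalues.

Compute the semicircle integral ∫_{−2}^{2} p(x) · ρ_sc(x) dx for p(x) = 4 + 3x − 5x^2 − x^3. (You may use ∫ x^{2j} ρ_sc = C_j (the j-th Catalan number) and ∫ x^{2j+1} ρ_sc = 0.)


Write p(x) = Σ a_i x^i, split into monomials and integrate each against ρ_sc separately.
Using ∫ x^{2j} ρ_sc = C_j = (1/(j+1)) C(2j, j) (Catalan numbers) and ∫ x^{2j+1} ρ_sc = 0 (odd monomials vanish by symmetry):
  i = 0 (even): a_0 · C_{0} = 4 · 1 = 4
  i = 1 (odd): ∫ x^1 ρ_sc = 0 (vanishes)
  i = 2 (even): a_2 · C_{1} = -5 · 1 = -5
  i = 3 (odd): ∫ x^3 ρ_sc = 0 (vanishes)

Summing the contributions: ∫_{−2}^{2} p(x) ρ_sc(x) dx = 4 + (-5) = -1.


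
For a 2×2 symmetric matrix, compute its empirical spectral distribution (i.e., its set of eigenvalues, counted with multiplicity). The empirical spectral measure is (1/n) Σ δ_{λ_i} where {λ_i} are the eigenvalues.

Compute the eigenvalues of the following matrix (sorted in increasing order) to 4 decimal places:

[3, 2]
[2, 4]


Since M is real symmetric, both eigenvalues are real; they are the roots of det(λI − M) = λ² − (tr M) λ + det M.
tr M = 3 + 4 = 7.
det M = 3·4 − 2² = 12 − 4 = 8.
Characteristic polynomial: λ² − 7λ + 8 = 0.
Discriminant Δ = (tr M)² − 4·det M = 49 − 32 = 17; √Δ = 4.123106.
λ = (tr M ± √Δ)/2 = (7 ± 4.123106)/2, giving (tr M − √Δ)/2 = 1.4384 and (tr M + √Δ)/2 = 5.5616.

Eigenvalues sorted in increasing order: [1.4384, 5.5616].


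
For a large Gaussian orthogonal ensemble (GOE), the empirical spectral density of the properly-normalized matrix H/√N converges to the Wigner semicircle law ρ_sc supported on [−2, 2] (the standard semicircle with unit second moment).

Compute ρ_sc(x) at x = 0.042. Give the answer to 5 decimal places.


ρ_sc(x) = (1/(2π)) √(4 − x²). With x = 0.042:
  4 − x² = 4 − (0.042)² = 4 − 0.001764 = 3.998236.
  √(4 − x²) = 1.999559.
  1/(2π) = 0.159155.
  ρ_sc(0.042) = 0.159155 · 1.999559 = 0.318240.

Rounded to 5 decimal places: ρ_sc(0.042) ≈ 0.31824.


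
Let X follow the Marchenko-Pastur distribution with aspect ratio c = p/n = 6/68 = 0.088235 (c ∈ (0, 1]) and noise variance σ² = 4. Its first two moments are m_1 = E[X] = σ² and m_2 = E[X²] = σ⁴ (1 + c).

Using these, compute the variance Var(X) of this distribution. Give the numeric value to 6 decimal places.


m_1 = E[X] = σ² = 4, so m_1² = 16.
m_2 = E[X²] = σ⁴ (1 + c) = 16 · (1 + 0.088235) = 16 · 1.088235 = 17.411765.
(Note m_2 − m_1² simplifies to c · σ⁴ = 0.088235 · 16.)

Var(X) = m_2 − m_1² = 17.411765 − 16 = 1.411765.


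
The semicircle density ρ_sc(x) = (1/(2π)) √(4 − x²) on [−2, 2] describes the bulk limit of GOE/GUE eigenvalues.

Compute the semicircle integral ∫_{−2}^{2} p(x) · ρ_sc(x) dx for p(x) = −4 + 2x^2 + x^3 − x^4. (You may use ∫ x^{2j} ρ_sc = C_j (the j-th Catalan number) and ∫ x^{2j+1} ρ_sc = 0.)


Write p(x) = Σ a_i x^i, split into monomials and integrate each against ρ_sc separately.
Using ∫ x^{2j} ρ_sc = C_j = (1/(j+1)) C(2j, j) (Catalan numbers) and ∫ x^{2j+1} ρ_sc = 0 (odd monomials vanish by symmetry):
  i = 0 (even): a_0 · C_{0} = -4 · 1 = -4
  i = 2 (even): a_2 · C_{1} = 2 · 1 = 2
  i = 3 (odd): ∫ x^3 ρ_sc = 0 (vanishes)
  i = 4 (even): a_4 · C_{2} = -1 · 2 = -2

Summing the contributions: ∫_{−2}^{2} p(x) ρ_sc(x) dx = (-4) + 2 + (-2) = -4.


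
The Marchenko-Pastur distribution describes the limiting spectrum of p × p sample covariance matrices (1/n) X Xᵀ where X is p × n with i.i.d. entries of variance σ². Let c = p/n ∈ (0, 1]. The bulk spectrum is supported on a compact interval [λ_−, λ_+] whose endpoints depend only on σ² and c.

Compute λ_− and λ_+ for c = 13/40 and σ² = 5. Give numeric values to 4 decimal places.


c = 13/40 = 0.325000; √c = 0.570088.
λ_− = σ² (1 − √c)² = 5 · (1 − 0.570088)² = 5 · (0.429912)² = 0.924123.
λ_+ = σ² (1 + √c)² = 5 · (1 + 0.570088)² = 5 · (1.570088)² = 12.325877.

Rounded to 4 decimal places: λ_− ≈ 0.9241, λ_+ ≈ 12.3259.


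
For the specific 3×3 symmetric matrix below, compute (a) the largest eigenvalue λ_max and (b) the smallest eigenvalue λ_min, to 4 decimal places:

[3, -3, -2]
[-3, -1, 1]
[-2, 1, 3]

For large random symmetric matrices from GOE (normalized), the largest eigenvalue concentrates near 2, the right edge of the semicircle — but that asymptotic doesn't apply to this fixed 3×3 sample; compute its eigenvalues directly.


Since M is real symmetric, all three eigenvalues are real; they are the roots of det(λI − M) = λ³ − (tr M) λ² + s λ − det M, where s is the sum of the principal 2×2 minors.
tr M = 3 + (-1) + 3 = 5.
s = (3·(-1) − (-3)²) + (3·3 − (-2)²) + ((-1)·3 − 1²) = -12 + 5 + (-4) = -11.
det M (expand along row 1) = 3·(-4) − (-3)·(-7) + (-2)·(-5) = -23.
Characteristic polynomial: λ³ − 5λ² − 11λ + 23 = 0.
Substitute λ = y + (tr M)/3 = y + 1.666667 to remove the quadratic term: y³ + p·y + q = 0 with p = s − (tr M)²/3 = -19.333333 and q = −2(tr M)³/27 + (tr M)·s/3 − det M = -4.592593.
Three real roots ⇒ use the trigonometric (Viète) form: r = 2√(−p/3) = 5.077182, φ = arccos(3q/(p·r)) = arccos(0.140362) = 1.429969 rad.
y_k = r·cos(φ/3 − 2πk/3) for k = 0, 1, 2 gives y = 4.511249, -0.238247, -4.273001.
λ_k = y_k + 1.666667 gives λ = 6.1779, 1.4284, -2.6063 (check: the sum is 5.0000 = tr M).

Hence λ_max = 6.1779 and λ_min = -2.6063.


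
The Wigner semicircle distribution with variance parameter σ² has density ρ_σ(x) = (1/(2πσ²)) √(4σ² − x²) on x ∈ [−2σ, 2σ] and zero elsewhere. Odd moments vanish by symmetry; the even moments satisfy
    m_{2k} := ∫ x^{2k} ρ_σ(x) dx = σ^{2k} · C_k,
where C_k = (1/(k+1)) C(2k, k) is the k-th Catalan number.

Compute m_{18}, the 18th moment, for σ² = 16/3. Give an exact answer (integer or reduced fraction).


By the scaled semicircle moment identity, m_{2k} = σ^{2k} · C_k with k = 9.
C_9 = (1/(k+1)) · C(2k, k) = (1/10) · C(18, 9) = (1/10) · 48620 = 4862.
σ^{2k} = (σ²)^k = (16/3)^9 = 68719476736/19683.

Therefore m_{18} = σ^{18} · C_9 = (68719476736/19683) · 4862 = 334114095890432/19683.


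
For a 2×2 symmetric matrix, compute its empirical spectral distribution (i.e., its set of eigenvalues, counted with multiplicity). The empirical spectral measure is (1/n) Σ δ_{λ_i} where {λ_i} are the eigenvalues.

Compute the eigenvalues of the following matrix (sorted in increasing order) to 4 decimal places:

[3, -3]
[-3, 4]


Since M is real symmetric, both eigenvalues are real; they are the roots of det(λI − M) = λ² − (tr M) λ + det M.
tr M = 3 + 4 = 7.
det M = 3·4 − (-3)² = 12 − 9 = 3.
Characteristic polynomial: λ² − 7λ + 3 = 0.
Discriminant Δ = (tr M)² − 4·det M = 49 − 12 = 37; √Δ = 6.082763.
λ = (tr M ± √Δ)/2 = (7 ± 6.082763)/2, giving (tr M − √Δ)/2 = 0.4586 and (tr M + √Δ)/2 = 6.5414.

Eigenvalues sorted in increasing order: [0.4586, 6.5414].


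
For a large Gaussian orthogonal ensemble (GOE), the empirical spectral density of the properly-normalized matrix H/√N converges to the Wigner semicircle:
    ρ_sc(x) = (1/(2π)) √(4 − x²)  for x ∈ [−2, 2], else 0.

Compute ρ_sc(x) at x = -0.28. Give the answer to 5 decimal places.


ρ_sc(x) = (1/(2π)) √(4 − x²). With x = -0.28:
  4 − x² = 4 − (-0.28)² = 4 − 0.078400 = 3.921600.
  √(4 − x²) = 1.980303.
  1/(2π) = 0.159155.
  ρ_sc(-0.28) = 0.159155 · 1.980303 = 0.315175.

Rounded to 5 decimal places: ρ_sc(-0.28) ≈ 0.31518.


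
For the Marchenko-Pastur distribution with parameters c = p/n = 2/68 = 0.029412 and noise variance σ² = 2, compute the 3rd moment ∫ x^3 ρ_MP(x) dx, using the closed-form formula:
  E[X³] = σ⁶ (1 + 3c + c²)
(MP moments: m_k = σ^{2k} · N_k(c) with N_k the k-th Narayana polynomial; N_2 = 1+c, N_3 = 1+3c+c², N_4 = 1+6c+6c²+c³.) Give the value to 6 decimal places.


E[X³] = σ⁶ (1 + 3c + c²) (third MP moment). With σ² = 2 (so σ⁶ = 8) and c = 2/68 = 0.029412: E[X³] = 8 · (1 + 3·0.029412 + (0.029412)²) = 8 · 1.089100.

So E[X^3] = 8.712803.


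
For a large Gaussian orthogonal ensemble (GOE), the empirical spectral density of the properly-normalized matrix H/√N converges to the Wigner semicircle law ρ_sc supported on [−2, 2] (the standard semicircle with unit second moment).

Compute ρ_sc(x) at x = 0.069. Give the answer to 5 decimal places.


ρ_sc(x) = (1/(2π)) √(4 − x²). With x = 0.069:
  4 − x² = 4 − (0.069)² = 4 − 0.004761 = 3.995239.
  √(4 − x²) = 1.998809.
  1/(2π) = 0.159155.
  ρ_sc(0.069) = 0.159155 · 1.998809 = 0.318120.

Rounded to 5 decimal places: ρ_sc(0.069) ≈ 0.31812.


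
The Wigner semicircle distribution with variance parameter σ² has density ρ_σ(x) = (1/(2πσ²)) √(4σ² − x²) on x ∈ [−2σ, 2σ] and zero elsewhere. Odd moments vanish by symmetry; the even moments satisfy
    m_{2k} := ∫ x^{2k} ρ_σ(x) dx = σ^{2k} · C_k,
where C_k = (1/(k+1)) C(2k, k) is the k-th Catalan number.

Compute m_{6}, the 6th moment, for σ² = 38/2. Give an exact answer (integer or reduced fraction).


By the scaled semicircle moment identity, m_{2k} = σ^{2k} · C_k with k = 3.
C_3 = (1/(k+1)) · C(2k, k) = (1/4) · C(6, 3) = (1/4) · 20 = 5.
σ^{2k} = (σ²)^k = (38/2)^3 = 6859.

Therefore m_{6} = σ^{6} · C_3 = 6859 · 5 = 34295.


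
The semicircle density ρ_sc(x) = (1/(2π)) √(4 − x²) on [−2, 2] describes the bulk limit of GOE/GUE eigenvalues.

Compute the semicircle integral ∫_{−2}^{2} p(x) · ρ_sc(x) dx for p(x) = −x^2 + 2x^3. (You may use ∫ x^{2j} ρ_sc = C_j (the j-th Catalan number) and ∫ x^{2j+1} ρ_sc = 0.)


Write p(x) = Σ a_i x^i, split into monomials and integrate each against ρ_sc separately.
Using ∫ x^{2j} ρ_sc = C_j = (1/(j+1)) C(2j, j) (Catalan numbers) and ∫ x^{2j+1} ρ_sc = 0 (odd monomials vanish by symmetry):
  i = 2 (even): a_2 · C_{1} = -1 · 1 = -1
  i = 3 (odd): ∫ x^3 ρ_sc = 0 (vanishes)

Summing the contributions: ∫_{−2}^{2} p(x) ρ_sc(x) dx = -1.


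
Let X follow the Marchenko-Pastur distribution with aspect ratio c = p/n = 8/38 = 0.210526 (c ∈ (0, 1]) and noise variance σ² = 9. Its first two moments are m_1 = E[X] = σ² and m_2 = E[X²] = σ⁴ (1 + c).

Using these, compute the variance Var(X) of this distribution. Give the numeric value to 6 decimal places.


m_1 = E[X] = σ² = 9, so m_1² = 81.
m_2 = E[X²] = σ⁴ (1 + c) = 81 · (1 + 0.210526) = 81 · 1.210526 = 98.052632.
(Note m_2 − m_1² simplifies to c · σ⁴ = 0.210526 · 81.)

Var(X) = m_2 − m_1² = 98.052632 − 81 = 17.052632.


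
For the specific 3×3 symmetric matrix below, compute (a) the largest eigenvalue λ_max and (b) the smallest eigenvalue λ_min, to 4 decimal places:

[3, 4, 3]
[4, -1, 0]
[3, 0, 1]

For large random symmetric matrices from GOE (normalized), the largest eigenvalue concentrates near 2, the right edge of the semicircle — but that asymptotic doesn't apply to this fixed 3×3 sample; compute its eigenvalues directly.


Since M is real symmetric, all three eigenvalues are real; they are the roots of det(λI − M) = λ³ − (tr M) λ² + s λ − det M, where s is the sum of the principal 2×2 minors.
tr M = 3 + (-1) + 1 = 3.
s = (3·(-1) − 4²) + (3·1 − 3²) + ((-1)·1 − 0²) = -19 + (-6) + (-1) = -26.
det M (expand along row 1) = 3·(-1) − 4·4 + 3·3 = -10.
Characteristic polynomial: λ³ − 3λ² − 26λ + 10 = 0.
Substitute λ = y + (tr M)/3 = y + 1.000000 to remove the quadratic term: y³ + p·y + q = 0 with p = s − (tr M)²/3 = -29.000000 and q = −2(tr M)³/27 + (tr M)·s/3 − det M = -18.000000.
Three real roots ⇒ use the trigonometric (Viète) form: r = 2√(−p/3) = 6.218253, φ = arccos(3q/(p·r)) = arccos(0.299452) = 1.266678 rad.
y_k = r·cos(φ/3 − 2πk/3) for k = 0, 1, 2 gives y = 5.672160, -0.629283, -5.042877.
λ_k = y_k + 1.000000 gives λ = 6.6722, 0.3707, -4.0429 (check: the sum is 3.0000 = tr M).

Hence λ_max = 6.6722 and λ_min = -4.0429.


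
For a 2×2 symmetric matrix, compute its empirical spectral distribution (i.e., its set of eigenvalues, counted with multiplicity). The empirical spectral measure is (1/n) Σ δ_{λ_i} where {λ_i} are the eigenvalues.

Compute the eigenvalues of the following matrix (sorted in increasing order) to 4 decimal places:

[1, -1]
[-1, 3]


Since M is real symmetric, both eigenvalues are real; they are the roots of det(λI − M) = λ² − (tr M) λ + det M.
tr M = 1 + 3 = 4.
det M = 1·3 − (-1)² = 3 − 1 = 2.
Characteristic polynomial: λ² − 4λ + 2 = 0.
Discriminant Δ = (tr M)² − 4·det M = 16 − 8 = 8; √Δ = 2.828427.
λ = (tr M ± √Δ)/2 = (4 ± 2.828427)/2, giving (tr M − √Δ)/2 = 0.5858 and (tr M + √Δ)/2 = 3.4142.

Eigenvalues sorted in increasing order: [0.5858, 3.4142].
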